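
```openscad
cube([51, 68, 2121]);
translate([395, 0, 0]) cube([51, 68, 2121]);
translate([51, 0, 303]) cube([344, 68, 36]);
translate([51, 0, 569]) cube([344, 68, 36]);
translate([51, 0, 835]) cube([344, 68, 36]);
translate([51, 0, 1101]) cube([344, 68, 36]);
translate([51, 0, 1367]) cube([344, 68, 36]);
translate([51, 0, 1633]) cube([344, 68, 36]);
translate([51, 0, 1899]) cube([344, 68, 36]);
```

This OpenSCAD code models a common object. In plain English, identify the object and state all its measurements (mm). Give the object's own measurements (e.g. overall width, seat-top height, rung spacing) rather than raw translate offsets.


A straight ladder. Two 51×68 mm vertical rails, 2121 mm tall, stand 446 mm apart (outside-to-outside) with their front faces coplanar on the −y side. 7 rungs, each 68 mm deep and 36 mm tall, span between the inner faces of the rails, front faces flush with the rails. The lowest rung's underside is at z = 303 mm and rungs are spaced 266 mm apart (underside to underside).


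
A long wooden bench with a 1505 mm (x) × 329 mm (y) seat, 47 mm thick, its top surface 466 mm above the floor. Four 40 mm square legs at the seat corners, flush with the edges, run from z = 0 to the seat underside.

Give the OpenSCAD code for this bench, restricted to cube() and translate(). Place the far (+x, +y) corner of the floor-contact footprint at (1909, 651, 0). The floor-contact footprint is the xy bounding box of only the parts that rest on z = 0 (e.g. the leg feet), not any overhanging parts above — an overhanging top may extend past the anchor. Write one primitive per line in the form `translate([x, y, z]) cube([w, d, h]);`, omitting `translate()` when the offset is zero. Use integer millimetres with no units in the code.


translate([404, 322, 419]) cube([1505, 329, 47]);
translate([404, 322, 0]) cube([40, 40, 419]);
translate([404, 611, 0]) cube([40, 40, 419]);
translate([1869, 322, 0]) cube([40, 40, 419]);
translate([1869, 611, 0]) cube([40, 40, 419]);


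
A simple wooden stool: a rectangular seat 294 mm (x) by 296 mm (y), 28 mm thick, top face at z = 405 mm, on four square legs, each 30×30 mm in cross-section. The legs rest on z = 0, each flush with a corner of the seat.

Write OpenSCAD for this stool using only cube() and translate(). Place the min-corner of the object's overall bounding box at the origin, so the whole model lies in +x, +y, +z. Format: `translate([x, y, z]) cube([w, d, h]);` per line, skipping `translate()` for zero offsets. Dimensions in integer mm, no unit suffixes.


// leg_h = 405 - 28 = 377
translate([0, 0, 377]) cube([294, 296, 28]);
cube([30, 30, 377]);
translate([264, 0, 0]) cube([30, 30, 377]);
translate([0, 266, 0]) cube([30, 30, 377]);
translate([264, 266, 0]) cube([30, 30, 377]);


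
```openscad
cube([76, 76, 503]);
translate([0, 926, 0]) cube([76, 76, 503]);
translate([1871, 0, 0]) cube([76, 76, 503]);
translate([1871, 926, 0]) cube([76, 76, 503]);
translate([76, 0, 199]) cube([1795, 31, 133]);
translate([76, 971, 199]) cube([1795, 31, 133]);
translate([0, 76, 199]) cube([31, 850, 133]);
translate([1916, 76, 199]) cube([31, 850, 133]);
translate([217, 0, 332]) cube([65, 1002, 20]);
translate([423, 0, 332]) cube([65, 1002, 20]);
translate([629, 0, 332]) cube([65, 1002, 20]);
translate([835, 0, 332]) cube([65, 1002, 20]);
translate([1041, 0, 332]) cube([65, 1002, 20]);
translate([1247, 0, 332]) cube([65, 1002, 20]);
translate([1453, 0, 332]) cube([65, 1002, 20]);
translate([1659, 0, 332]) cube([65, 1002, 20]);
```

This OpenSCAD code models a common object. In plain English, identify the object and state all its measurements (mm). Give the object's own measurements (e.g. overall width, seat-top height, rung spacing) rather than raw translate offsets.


A bed frame 1947 mm long (x) by 1002 mm wide (y). Four 76×76 mm corner posts, 503 mm tall, at the corners of the footprint. Four rails of 31 mm thickness and 133 mm height run between adjacent posts with their undersides at z = 199 mm, their outer faces flush with the outside of the frame (the two x-running rails run between the posts' inner faces; the two y-running rails run between the posts' inner faces). 8 slats, each 65 mm wide (x) and 20 mm thick, lie across the top of the two x-running rails, running the full 1002 mm width of the frame in y; along x they sit between the end posts with a 141 mm gap after the −x posts and between neighbouring slats, leaving 147 mm before the +x posts.


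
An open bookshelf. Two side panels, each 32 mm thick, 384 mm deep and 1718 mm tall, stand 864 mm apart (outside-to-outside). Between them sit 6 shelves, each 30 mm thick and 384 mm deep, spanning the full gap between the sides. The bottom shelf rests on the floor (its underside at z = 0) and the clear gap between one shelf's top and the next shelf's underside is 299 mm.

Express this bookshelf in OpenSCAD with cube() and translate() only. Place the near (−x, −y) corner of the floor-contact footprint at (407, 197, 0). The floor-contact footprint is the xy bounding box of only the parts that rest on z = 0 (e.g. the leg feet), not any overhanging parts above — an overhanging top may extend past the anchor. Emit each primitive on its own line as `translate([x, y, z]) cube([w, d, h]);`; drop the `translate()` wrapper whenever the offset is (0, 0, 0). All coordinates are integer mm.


translate([407, 197, 0]) cube([32, 384, 1718]);
translate([1239, 197, 0]) cube([32, 384, 1718]);
translate([439, 197, 0]) cube([800, 384, 30]);
translate([439, 197, 329]) cube([800, 384, 30]);
translate([439, 197, 658]) cube([800, 384, 30]);
translate([439, 197, 987]) cube([800, 384, 30]);
translate([439, 197, 1316]) cube([800, 384, 30]);
translate([439, 197, 1645]) cube([800, 384, 30]);


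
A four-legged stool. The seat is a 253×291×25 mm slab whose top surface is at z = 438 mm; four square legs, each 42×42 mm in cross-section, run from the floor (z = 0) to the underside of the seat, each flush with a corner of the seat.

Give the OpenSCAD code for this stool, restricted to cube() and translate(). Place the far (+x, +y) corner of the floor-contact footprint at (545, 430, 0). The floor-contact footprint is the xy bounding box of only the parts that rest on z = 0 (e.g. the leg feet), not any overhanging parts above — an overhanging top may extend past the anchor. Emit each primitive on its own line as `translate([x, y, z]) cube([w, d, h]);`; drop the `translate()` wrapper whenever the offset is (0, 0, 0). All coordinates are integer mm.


translate([292, 139, 413]) cube([253, 291, 25]);
translate([292, 139, 0]) cube([42, 42, 413]);
translate([503, 139, 0]) cube([42, 42, 413]);
translate([292, 388, 0]) cube([42, 42, 413]);
translate([503, 388, 0]) cube([42, 42, 413]);


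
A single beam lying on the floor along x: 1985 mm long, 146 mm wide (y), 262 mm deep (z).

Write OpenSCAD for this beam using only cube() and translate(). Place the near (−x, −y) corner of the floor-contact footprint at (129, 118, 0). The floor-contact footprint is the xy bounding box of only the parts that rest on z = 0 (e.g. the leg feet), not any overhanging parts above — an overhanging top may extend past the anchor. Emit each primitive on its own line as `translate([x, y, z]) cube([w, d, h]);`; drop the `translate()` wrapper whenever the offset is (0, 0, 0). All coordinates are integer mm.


translate([129, 118, 0]) cube([1985, 146, 262]);


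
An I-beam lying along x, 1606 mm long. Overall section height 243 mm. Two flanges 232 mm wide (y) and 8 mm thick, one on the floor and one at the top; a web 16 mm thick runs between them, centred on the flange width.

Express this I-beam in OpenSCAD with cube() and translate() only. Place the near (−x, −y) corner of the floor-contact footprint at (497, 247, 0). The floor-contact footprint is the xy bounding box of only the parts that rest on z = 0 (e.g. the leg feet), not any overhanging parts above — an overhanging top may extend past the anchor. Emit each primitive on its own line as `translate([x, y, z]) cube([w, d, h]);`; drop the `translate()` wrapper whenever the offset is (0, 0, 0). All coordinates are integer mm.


translate([497, 247, 0]) cube([1606, 232, 8]);
translate([497, 355, 8]) cube([1606, 16, 227]);
translate([497, 247, 235]) cube([1606, 232, 8]);


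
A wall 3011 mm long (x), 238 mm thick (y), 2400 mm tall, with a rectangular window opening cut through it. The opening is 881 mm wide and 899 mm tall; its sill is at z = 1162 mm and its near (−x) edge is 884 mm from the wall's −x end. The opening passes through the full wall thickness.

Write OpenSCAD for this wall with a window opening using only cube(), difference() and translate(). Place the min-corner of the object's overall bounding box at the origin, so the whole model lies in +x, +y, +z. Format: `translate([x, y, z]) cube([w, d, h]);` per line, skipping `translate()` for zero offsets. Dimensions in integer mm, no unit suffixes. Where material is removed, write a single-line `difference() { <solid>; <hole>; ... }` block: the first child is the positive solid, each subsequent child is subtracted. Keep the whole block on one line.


difference() { cube([3011, 238, 2400]); translate([884, 0, 1162]) cube([881, 238, 899]); }


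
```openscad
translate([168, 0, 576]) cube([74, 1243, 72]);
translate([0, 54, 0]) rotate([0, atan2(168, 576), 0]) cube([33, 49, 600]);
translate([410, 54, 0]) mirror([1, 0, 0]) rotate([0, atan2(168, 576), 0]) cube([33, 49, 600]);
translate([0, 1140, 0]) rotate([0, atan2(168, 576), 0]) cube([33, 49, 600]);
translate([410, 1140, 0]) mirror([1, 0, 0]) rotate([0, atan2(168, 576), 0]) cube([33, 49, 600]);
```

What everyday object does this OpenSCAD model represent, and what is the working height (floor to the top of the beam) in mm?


A sawhorse. The overall height is 648 mm.

A beam across two mirrored pairs of raked legs — a sawhorse. The beam's underside is at z = 576 (matching the legs' vertical rise in atan2(168, 576)) and the beam is 72 mm tall, so its top is at 576 + 72 = 648 mm. The raked legs top out at the beam's underside, so that is the highest point.


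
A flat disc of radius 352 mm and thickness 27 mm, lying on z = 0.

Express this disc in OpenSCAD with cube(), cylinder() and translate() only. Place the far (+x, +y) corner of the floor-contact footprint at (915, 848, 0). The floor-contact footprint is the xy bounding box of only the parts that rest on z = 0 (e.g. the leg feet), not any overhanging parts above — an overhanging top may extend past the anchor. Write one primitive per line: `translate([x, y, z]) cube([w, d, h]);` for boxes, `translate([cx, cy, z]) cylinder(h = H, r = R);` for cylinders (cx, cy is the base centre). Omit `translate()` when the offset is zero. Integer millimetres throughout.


translate([563, 496, 0]) cylinder(h = 27, r = 352);


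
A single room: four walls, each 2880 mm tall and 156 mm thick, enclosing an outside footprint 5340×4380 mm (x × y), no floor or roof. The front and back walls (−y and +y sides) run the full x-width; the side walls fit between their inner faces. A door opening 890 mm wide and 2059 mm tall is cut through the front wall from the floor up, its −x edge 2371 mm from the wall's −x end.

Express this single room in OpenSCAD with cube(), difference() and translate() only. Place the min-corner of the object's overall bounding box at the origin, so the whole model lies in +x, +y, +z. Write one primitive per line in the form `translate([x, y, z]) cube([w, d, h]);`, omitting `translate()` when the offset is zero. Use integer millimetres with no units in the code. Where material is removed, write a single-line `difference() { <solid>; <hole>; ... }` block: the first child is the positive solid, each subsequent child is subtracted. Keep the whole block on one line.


difference() { cube([5340, 156, 2880]); translate([2371, 0, 0]) cube([890, 156, 2059]); }
translate([0, 4224, 0]) cube([5340, 156, 2880]);
translate([0, 156, 0]) cube([156, 4068, 2880]);
translate([5184, 156, 0]) cube([156, 4068, 2880]);


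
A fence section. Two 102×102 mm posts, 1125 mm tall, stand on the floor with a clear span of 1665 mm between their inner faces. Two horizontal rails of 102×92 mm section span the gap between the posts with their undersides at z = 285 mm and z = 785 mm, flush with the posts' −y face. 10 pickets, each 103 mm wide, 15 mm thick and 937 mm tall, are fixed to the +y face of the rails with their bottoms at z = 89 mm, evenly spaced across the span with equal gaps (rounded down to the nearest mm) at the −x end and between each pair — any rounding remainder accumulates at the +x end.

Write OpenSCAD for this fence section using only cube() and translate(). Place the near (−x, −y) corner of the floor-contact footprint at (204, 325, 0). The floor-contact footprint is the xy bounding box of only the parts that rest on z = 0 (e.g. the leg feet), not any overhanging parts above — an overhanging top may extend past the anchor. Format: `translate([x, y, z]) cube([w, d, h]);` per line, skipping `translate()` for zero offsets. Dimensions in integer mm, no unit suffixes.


translate([204, 325, 0]) cube([102, 102, 1125]);
translate([1971, 325, 0]) cube([102, 102, 1125]);
translate([306, 325, 285]) cube([1665, 102, 92]);
translate([306, 325, 785]) cube([1665, 102, 92]);
translate([363, 427, 89]) cube([103, 15, 937]);
translate([523, 427, 89]) cube([103, 15, 937]);
translate([683, 427, 89]) cube([103, 15, 937]);
translate([843, 427, 89]) cube([103, 15, 937]);
translate([1003, 427, 89]) cube([103, 15, 937]);
translate([1163, 427, 89]) cube([103, 15, 937]);
translate([1323, 427, 89]) cube([103, 15, 937]);
translate([1483, 427, 89]) cube([103, 15, 937]);
translate([1643, 427, 89]) cube([103, 15, 937]);
translate([1803, 427, 89]) cube([103, 15, 937]);


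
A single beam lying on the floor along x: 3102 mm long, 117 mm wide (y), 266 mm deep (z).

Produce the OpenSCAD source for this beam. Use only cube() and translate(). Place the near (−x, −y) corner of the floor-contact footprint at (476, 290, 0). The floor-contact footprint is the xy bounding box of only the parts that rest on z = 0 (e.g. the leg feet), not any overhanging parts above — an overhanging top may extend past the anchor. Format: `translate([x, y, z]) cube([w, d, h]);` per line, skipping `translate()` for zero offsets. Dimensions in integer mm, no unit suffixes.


translate([476, 290, 0]) cube([3102, 117, 266]);


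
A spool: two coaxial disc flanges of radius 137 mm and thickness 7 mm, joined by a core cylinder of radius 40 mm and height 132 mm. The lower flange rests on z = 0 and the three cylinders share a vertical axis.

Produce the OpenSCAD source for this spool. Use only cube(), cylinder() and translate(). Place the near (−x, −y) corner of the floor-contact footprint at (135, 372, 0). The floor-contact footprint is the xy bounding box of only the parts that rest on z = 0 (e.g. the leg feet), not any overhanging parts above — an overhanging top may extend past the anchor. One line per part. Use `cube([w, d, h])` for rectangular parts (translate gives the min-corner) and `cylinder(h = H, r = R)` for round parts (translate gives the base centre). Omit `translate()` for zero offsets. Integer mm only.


translate([272, 509, 0]) cylinder(h = 7, r = 137);
translate([272, 509, 7]) cylinder(h = 132, r = 40);
translate([272, 509, 139]) cylinder(h = 7, r = 137);


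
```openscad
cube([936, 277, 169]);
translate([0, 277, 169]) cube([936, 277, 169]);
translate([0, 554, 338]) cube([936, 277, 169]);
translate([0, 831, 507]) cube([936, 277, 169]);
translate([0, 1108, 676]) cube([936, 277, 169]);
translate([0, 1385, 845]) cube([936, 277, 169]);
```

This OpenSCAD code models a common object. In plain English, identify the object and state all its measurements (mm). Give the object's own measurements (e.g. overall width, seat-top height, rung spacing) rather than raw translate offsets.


A straight staircase of 6 solid steps. Each step is 936 mm wide (x), 277 mm deep (y, the going) and 169 mm tall (the rise). The first step rests on the floor; each subsequent step sits one going further in +y and one rise higher in +z, directly behind and above the previous step with no overlap.


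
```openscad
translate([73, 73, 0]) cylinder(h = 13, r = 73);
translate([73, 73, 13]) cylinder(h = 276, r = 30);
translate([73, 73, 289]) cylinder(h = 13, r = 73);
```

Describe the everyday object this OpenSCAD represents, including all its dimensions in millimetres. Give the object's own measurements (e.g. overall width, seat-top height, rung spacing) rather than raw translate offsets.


A spool: two coaxial disc flanges of radius 73 mm and thickness 13 mm, joined by a core cylinder of radius 30 mm and height 276 mm. The lower flange rests on z = 0 and the three cylinders share a vertical axis.


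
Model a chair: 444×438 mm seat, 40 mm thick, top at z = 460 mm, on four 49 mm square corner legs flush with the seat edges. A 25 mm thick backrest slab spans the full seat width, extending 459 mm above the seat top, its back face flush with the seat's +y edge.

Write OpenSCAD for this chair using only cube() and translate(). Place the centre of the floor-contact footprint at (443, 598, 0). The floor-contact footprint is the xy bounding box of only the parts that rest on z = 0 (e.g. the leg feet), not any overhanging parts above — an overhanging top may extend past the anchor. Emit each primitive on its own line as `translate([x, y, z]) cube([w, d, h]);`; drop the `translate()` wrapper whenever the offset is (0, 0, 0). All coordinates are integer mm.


translate([221, 379, 420]) cube([444, 438, 40]);
translate([221, 379, 0]) cube([49, 49, 420]);
translate([616, 379, 0]) cube([49, 49, 420]);
translate([221, 768, 0]) cube([49, 49, 420]);
translate([616, 768, 0]) cube([49, 49, 420]);
translate([221, 792, 460]) cube([444, 25, 459]);


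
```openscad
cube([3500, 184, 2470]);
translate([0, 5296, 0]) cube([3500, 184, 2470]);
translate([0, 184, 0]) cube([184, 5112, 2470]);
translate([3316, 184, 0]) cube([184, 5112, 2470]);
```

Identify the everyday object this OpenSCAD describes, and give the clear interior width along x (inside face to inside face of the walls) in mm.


A house (or room) frame. The interior width is 3132 mm.

Four 2470 mm walls enclosing a rectangle with no floor or roof — a room or house frame. Outside width is 3500 mm and wall thickness is 184 mm, so the interior width is 3500 − 2 × 184 = 3132 mm.


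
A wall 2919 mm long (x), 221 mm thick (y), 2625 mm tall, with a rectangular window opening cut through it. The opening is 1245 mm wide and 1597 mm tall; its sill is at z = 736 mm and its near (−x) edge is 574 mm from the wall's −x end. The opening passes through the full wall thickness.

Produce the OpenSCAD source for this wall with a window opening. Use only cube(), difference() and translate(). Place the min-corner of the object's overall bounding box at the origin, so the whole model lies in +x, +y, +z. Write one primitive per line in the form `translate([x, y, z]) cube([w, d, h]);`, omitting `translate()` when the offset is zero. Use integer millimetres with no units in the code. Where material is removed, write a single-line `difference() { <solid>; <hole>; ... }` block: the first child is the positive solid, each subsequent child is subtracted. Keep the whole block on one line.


difference() { cube([2919, 221, 2625]); translate([574, 0, 736]) cube([1245, 221, 1597]); }


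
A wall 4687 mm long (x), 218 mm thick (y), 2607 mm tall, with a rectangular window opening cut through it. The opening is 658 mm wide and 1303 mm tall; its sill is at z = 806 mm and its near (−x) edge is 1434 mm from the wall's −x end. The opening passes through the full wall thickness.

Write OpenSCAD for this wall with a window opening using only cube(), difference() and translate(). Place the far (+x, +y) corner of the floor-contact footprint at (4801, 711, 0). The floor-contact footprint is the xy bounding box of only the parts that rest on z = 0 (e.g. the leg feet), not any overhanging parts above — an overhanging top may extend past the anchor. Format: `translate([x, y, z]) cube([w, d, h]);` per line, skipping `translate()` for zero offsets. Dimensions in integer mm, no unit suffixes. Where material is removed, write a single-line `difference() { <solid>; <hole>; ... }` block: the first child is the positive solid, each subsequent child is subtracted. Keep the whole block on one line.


difference() { translate([114, 493, 0]) cube([4687, 218, 2607]); translate([1548, 493, 806]) cube([658, 218, 1303]); }


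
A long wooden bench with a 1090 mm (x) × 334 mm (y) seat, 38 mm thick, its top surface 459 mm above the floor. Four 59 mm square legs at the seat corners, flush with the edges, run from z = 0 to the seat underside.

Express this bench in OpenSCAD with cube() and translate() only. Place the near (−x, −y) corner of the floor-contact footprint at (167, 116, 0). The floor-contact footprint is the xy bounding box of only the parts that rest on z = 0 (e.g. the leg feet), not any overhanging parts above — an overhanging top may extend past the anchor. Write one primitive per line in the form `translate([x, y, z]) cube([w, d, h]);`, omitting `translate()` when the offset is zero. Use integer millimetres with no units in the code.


// leg_h = 459 − 38 = 421
translate([167, 116, 421]) cube([1090, 334, 38]);
translate([167, 116, 0]) cube([59, 59, 421]);
translate([167, 391, 0]) cube([59, 59, 421]);
translate([1198, 116, 0]) cube([59, 59, 421]);
translate([1198, 391, 0]) cube([59, 59, 421]);


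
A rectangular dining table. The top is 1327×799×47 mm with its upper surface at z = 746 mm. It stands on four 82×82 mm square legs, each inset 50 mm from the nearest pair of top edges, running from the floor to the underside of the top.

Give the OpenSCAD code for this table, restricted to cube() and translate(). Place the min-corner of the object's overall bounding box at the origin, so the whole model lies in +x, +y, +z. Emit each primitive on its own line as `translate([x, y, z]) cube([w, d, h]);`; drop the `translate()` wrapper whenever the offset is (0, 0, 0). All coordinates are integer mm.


translate([0, 0, 699]) cube([1327, 799, 47]);
translate([50, 50, 0]) cube([82, 82, 699]);
translate([1195, 50, 0]) cube([82, 82, 699]);
translate([50, 667, 0]) cube([82, 82, 699]);
translate([1195, 667, 0]) cube([82, 82, 699]);


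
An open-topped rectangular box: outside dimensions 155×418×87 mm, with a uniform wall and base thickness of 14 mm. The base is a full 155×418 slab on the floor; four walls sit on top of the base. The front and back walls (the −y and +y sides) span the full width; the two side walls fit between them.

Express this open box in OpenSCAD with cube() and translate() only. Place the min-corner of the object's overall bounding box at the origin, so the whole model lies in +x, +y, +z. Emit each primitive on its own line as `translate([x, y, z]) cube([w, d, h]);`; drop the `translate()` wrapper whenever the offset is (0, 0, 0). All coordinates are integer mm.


cube([155, 418, 14]);
translate([0, 0, 14]) cube([155, 14, 73]);
translate([0, 404, 14]) cube([155, 14, 73]);
translate([0, 14, 14]) cube([14, 390, 73]);
translate([141, 14, 14]) cube([14, 390, 73]);


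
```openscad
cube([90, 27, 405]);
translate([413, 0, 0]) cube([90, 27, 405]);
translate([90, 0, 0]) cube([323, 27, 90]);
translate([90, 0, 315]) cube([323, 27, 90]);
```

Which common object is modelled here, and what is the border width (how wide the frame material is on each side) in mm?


A picture frame. The border width is 90 mm.

Four thin pieces enclosing a rectangular opening — a picture frame. The two full-height stiles are 405 mm tall; the top rail sits at z = 315 and is 90 mm tall, so the border above the opening is 405 − 315 = 90 mm, matching the stile x-width.


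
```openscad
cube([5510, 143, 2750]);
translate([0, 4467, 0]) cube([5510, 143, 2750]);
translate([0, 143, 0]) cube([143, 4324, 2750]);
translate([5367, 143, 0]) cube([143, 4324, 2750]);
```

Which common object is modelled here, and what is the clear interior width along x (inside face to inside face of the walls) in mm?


A house (or room) frame. The interior width is 5224 mm.

Four 2750 mm walls enclosing a rectangle with no floor or roof — a room or house frame. Outside width is 5510 mm and wall thickness is 143 mm, so the interior width is 5510 − 2 × 143 = 5224 mm.


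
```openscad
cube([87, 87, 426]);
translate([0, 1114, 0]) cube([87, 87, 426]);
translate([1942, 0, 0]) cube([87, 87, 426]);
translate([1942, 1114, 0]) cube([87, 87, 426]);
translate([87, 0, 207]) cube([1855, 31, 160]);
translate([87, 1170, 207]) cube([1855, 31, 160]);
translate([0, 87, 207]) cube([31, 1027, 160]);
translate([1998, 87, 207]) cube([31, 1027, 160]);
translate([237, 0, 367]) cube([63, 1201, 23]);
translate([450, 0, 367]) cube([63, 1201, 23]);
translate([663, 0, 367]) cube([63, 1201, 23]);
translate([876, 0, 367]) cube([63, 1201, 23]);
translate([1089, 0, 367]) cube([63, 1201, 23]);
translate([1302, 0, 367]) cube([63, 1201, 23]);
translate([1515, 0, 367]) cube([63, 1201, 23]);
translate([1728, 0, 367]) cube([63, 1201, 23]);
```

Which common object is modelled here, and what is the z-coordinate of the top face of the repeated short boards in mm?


A bed frame. The slat-top height is 390 mm.

Four posts, four rails, and a row of slats — a bed frame. Slats sit on the rails at z = 207 + 160 = 367; with slat thickness 23, the top is 390 mm.


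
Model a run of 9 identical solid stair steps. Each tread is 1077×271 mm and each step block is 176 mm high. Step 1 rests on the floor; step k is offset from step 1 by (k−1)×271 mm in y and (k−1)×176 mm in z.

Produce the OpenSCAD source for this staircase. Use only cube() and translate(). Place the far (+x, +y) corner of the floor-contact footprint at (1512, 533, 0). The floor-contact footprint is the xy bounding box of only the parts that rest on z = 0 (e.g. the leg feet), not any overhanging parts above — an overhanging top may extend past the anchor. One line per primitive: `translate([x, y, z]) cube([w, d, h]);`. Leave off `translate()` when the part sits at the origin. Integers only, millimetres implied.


translate([435, 262, 0]) cube([1077, 271, 176]);
translate([435, 533, 176]) cube([1077, 271, 176]);
translate([435, 804, 352]) cube([1077, 271, 176]);
translate([435, 1075, 528]) cube([1077, 271, 176]);
translate([435, 1346, 704]) cube([1077, 271, 176]);
translate([435, 1617, 880]) cube([1077, 271, 176]);
translate([435, 1888, 1056]) cube([1077, 271, 176]);
translate([435, 2159, 1232]) cube([1077, 271, 176]);
translate([435, 2430, 1408]) cube([1077, 271, 176]);


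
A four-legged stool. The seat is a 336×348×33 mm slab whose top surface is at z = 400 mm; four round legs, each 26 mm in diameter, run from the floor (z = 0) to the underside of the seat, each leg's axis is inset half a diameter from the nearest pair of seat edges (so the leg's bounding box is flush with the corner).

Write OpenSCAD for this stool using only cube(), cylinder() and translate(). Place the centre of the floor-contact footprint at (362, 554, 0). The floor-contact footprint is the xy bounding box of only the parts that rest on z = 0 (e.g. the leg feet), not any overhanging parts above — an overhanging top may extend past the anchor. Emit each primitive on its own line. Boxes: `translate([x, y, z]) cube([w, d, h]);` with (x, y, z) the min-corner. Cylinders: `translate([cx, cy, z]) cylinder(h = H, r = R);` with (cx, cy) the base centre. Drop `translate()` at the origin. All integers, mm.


translate([194, 380, 367]) cube([336, 348, 33]);
translate([207, 393, 0]) cylinder(h = 367, r = 13);
translate([517, 393, 0]) cylinder(h = 367, r = 13);
translate([207, 715, 0]) cylinder(h = 367, r = 13);
translate([517, 715, 0]) cylinder(h = 367, r = 13);


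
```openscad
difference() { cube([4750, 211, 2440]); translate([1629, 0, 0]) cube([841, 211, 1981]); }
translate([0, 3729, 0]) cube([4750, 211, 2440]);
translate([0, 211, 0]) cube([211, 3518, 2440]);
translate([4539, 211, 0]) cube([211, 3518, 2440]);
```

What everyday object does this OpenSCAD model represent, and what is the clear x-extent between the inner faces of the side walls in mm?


A single room. The interior width is 4328 mm.

Four walls enclosing a rectangle with a door in the front wall — a room. Outside width 4750 minus two 211 mm walls gives 4328 mm.


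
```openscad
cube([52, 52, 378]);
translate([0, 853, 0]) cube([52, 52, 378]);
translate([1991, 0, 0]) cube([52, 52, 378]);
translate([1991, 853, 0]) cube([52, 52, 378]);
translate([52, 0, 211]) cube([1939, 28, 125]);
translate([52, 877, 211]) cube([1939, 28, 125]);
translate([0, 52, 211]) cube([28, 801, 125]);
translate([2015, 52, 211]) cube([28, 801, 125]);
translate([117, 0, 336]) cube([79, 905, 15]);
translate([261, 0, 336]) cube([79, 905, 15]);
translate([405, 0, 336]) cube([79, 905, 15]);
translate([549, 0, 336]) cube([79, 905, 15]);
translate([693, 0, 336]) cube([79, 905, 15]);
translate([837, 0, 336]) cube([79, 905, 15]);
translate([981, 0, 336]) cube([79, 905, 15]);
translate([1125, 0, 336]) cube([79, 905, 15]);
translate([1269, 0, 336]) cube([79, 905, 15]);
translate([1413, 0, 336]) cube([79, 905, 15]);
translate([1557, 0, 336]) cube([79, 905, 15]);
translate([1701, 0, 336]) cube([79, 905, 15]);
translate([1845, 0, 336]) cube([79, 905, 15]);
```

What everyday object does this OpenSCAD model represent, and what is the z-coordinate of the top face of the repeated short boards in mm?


A bed frame. The slat-top height is 351 mm.

Four posts, four rails, and a row of slats — a bed frame. Slats sit on the rails at z = 211 + 125 = 336; with slat thickness 15, the top is 351 mm.


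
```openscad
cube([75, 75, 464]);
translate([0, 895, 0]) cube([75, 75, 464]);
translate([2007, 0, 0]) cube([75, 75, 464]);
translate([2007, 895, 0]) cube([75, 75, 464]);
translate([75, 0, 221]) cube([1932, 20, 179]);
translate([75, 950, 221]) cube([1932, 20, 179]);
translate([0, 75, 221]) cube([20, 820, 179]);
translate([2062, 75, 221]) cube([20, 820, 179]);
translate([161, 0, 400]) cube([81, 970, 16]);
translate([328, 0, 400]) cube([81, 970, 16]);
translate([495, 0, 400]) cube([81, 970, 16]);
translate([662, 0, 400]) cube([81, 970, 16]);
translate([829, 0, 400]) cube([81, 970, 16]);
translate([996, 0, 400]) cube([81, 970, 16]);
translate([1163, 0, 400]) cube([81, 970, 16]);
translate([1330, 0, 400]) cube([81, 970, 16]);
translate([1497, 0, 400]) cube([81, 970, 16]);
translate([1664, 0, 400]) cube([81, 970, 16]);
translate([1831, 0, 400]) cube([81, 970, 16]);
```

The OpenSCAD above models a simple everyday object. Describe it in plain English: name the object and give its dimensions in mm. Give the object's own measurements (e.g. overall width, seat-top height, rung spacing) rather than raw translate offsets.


A bed frame 2082 mm long (x) by 970 mm wide (y). Four 75×75 mm corner posts, 464 mm tall, at the corners of the footprint. Four rails of 20 mm thickness and 179 mm height run between adjacent posts with their undersides at z = 221 mm, their outer faces flush with the outside of the frame (the two x-running rails run between the posts' inner faces; the two y-running rails run between the posts' inner faces). 11 slats, each 81 mm wide (x) and 16 mm thick, lie across the top of the two x-running rails, running the full 970 mm width of the frame in y; along x they sit between the end posts with a 86 mm gap after the −x posts and between neighbouring slats, leaving 95 mm before the +x posts.


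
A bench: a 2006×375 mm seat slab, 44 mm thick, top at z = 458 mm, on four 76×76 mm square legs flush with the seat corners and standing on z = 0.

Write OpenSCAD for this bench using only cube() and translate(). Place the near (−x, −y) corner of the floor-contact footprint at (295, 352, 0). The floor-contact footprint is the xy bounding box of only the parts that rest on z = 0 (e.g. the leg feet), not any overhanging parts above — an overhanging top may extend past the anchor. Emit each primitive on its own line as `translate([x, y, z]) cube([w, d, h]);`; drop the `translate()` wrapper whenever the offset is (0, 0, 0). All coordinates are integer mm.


translate([295, 352, 414]) cube([2006, 375, 44]);
translate([295, 352, 0]) cube([76, 76, 414]);
translate([295, 651, 0]) cube([76, 76, 414]);
translate([2225, 352, 0]) cube([76, 76, 414]);
translate([2225, 651, 0]) cube([76, 76, 414]);


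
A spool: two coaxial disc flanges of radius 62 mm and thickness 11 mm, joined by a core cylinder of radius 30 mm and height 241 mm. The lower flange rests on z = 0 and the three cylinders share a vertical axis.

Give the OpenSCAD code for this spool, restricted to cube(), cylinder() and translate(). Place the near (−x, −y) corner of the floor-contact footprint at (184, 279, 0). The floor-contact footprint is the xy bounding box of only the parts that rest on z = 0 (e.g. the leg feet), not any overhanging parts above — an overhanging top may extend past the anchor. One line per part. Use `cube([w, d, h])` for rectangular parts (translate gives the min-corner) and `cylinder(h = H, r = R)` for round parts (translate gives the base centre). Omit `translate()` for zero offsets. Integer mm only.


translate([246, 341, 0]) cylinder(h = 11, r = 62);
translate([246, 341, 11]) cylinder(h = 241, r = 30);
translate([246, 341, 252]) cylinder(h = 11, r = 62);


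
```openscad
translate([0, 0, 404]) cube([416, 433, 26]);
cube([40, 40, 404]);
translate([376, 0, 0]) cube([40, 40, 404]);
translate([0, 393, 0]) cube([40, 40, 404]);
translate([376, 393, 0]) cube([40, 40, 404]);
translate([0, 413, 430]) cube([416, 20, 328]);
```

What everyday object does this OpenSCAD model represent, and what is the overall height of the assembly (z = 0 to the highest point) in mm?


A chair. The overall height is 758 mm.

A slab on four corner posts with a tall panel at the back — a chair. The seat slab sits at z = 404 with thickness 26, and the 328 mm backrest starts at the seat top, so the overall height is 404 + 26 + 328 = 758 mm.


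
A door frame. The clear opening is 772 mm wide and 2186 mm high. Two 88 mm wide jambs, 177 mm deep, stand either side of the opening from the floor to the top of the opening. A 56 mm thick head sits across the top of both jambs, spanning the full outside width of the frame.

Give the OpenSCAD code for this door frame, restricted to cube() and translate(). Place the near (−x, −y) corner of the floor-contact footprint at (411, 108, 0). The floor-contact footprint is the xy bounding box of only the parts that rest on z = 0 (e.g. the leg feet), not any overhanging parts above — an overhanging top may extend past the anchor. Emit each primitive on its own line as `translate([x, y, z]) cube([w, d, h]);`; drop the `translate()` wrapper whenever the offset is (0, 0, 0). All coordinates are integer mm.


translate([411, 108, 0]) cube([88, 177, 2186]);
translate([1271, 108, 0]) cube([88, 177, 2186]);
translate([411, 108, 2186]) cube([948, 177, 56]);


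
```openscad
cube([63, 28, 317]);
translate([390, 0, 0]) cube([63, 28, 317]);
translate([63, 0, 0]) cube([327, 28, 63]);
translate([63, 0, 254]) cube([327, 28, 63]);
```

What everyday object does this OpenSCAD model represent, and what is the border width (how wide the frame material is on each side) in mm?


A picture frame. The border width is 63 mm.

Four thin pieces enclosing a rectangular opening — a picture frame. The two full-height stiles are 317 mm tall; the top rail sits at z = 254 and is 63 mm tall, so the border above the opening is 317 − 254 = 63 mm, matching the stile x-width.


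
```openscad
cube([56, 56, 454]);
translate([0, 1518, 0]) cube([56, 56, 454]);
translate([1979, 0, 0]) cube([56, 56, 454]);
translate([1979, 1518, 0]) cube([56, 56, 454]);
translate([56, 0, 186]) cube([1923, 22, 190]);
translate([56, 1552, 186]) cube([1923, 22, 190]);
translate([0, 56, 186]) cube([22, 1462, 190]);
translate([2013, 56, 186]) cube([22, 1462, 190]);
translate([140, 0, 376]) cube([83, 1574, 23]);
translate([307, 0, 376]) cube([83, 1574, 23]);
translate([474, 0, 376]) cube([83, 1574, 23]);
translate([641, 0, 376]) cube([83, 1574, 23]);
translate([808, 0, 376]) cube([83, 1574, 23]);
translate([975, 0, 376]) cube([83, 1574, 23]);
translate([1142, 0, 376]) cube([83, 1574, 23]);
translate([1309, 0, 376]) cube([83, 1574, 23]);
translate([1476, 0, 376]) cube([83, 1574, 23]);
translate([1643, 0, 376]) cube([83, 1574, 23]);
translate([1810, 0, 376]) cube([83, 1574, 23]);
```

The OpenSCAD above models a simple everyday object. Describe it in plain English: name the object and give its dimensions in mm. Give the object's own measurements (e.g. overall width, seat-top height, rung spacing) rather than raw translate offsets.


A bed frame 2035 mm long (x) by 1574 mm wide (y). Four 56×56 mm corner posts, 454 mm tall, at the corners of the footprint. Four rails of 22 mm thickness and 190 mm height run between adjacent posts with their undersides at z = 186 mm, their outer faces flush with the outside of the frame (the two x-running rails run between the posts' inner faces; the two y-running rails run between the posts' inner faces). 11 slats, each 83 mm wide (x) and 23 mm thick, lie across the top of the two x-running rails, running the full 1574 mm width of the frame in y; along x they sit between the end posts with a 84 mm gap after the −x posts and between neighbouring slats, leaving 86 mm before the +x posts.


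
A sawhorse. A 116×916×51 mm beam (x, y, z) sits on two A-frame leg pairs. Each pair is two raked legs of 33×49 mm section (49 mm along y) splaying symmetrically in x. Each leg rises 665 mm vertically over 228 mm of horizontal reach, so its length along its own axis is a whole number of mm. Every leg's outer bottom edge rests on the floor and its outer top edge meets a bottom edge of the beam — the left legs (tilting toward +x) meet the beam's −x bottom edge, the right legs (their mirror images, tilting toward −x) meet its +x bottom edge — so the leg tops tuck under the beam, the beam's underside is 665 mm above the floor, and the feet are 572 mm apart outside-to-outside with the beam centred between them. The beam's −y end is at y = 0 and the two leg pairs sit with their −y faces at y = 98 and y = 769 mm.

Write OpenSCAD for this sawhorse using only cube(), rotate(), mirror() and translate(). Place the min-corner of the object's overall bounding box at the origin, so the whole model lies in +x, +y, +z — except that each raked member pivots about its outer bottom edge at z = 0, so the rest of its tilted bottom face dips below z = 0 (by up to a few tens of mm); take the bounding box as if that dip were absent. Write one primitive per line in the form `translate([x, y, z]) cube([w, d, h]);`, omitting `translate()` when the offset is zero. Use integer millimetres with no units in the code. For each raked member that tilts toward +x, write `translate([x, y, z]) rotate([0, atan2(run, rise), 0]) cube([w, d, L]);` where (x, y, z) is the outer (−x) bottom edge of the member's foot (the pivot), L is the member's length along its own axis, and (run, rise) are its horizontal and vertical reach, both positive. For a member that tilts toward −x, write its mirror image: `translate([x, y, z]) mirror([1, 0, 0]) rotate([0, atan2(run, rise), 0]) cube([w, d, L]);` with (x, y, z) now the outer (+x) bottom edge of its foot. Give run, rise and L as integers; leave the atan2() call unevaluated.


// leg length = √(228² + 665²) = 703
// right-leg outer foot x = 2·228 + 116 = 572
// beam min-corner = (228, 0, 665)
translate([228, 0, 665]) cube([116, 916, 51]);
translate([0, 98, 0]) rotate([0, atan2(228, 665), 0]) cube([33, 49, 703]);
translate([572, 98, 0]) mirror([1, 0, 0]) rotate([0, atan2(228, 665), 0]) cube([33, 49, 703]);
translate([0, 769, 0]) rotate([0, atan2(228, 665), 0]) cube([33, 49, 703]);
translate([572, 769, 0]) mirror([1, 0, 0]) rotate([0, atan2(228, 665), 0]) cube([33, 49, 703]);


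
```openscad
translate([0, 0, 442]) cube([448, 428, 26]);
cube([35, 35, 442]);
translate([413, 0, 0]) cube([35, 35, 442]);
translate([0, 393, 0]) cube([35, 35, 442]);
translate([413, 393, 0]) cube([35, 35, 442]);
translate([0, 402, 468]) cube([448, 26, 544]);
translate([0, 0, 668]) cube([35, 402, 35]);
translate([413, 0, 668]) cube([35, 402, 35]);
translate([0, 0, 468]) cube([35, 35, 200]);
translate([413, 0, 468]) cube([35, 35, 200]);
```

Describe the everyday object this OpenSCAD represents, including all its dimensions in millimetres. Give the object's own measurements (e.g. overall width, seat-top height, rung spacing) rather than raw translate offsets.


A chair. The seat is a 448×428×26 mm slab with its top at z = 468 mm, on four 35×35 mm corner legs (flush with the seat edges, standing on z = 0). A flat backrest 26 mm thick, 544 mm tall, spans the full seat width and rises from the seat top along its +y edge, rear face flush with the rear of the seat. Two armrests of 35×35 mm section run along each side from the seat's front edge to the front of the backrest, top faces 235 mm above the seat top and outer faces flush with the seat's x-edges; a 35×35 mm post under the front of each armrest stands on the seat at the front corner.
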